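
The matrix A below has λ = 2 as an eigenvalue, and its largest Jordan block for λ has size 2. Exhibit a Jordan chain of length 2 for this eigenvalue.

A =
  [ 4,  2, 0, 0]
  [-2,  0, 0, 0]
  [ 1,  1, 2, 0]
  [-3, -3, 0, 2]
A Jordan chain for λ = 2 of length 2:
v_1 = (2, -2, 1, -3)ᵀ
v_2 = (1, 0, 0, 0)ᵀ

Let N = A − (2)·I. We want v_2 with N^2 v_2 = 0 but N^1 v_2 ≠ 0; then v_{j-1} := N · v_j for j = 2, …, 2.

Pick v_2 = (1, 0, 0, 0)ᵀ.
Then v_1 = N · v_2 = (2, -2, 1, -3)ᵀ.

Sanity check: (A − (2)·I) v_1 = (0, 0, 0, 0)ᵀ = 0. ✓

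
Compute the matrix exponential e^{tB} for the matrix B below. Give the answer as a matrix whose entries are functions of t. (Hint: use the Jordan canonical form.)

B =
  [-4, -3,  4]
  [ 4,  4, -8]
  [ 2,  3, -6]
e^{tB} =
  [-2*t*exp(-2*t) + exp(-2*t), -3*t*exp(-2*t), 4*t*exp(-2*t)]
  [4*t*exp(-2*t), 6*t*exp(-2*t) + exp(-2*t), -8*t*exp(-2*t)]
  [2*t*exp(-2*t), 3*t*exp(-2*t), -4*t*exp(-2*t) + exp(-2*t)]

Strategy: write B = P · J · P⁻¹ where J is a Jordan canonical form, so e^{tB} = P · e^{tJ} · P⁻¹, and e^{tJ} can be computed block-by-block.

B has Jordan form
J =
  [-2,  1,  0]
  [ 0, -2,  0]
  [ 0,  0, -2]
(up to reordering of blocks).

Per-block formulas:
  For a 2×2 Jordan block J_2(-2): exp(t · J_2(-2)) = e^(-2t)·(I + t·N), where N is the 2×2 nilpotent shift.
  For a 1×1 block at λ = -2: exp(t · [-2]) = [e^(-2t)].

After assembling e^{tJ} and conjugating by P, we get:

e^{tB} =
  [-2*t*exp(-2*t) + exp(-2*t), -3*t*exp(-2*t), 4*t*exp(-2*t)]
  [4*t*exp(-2*t), 6*t*exp(-2*t) + exp(-2*t), -8*t*exp(-2*t)]
  [2*t*exp(-2*t), 3*t*exp(-2*t), -4*t*exp(-2*t) + exp(-2*t)]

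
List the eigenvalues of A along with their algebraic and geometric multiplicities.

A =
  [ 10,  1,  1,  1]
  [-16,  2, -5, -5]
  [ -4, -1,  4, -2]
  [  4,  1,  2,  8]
λ = 6: alg = 4, geom = 2

Step 1 — factor the characteristic polynomial to read off the algebraic multiplicities:
  χ_A(x) = (x - 6)^4

Step 2 — compute geometric multiplicities via the rank-nullity identity g(λ) = n − rank(A − λI):
  rank(A − (6)·I) = 2, so dim ker(A − (6)·I) = n − 2 = 2

Summary:
  λ = 6: algebraic multiplicity = 4, geometric multiplicity = 2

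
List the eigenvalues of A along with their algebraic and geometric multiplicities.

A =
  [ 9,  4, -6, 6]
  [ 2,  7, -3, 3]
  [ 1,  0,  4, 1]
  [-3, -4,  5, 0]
λ = 5: alg = 4, geom = 2

Step 1 — factor the characteristic polynomial to read off the algebraic multiplicities:
  χ_A(x) = (x - 5)^4

Step 2 — compute geometric multiplicities via the rank-nullity identity g(λ) = n − rank(A − λI):
  rank(A − (5)·I) = 2, so dim ker(A − (5)·I) = n − 2 = 2

Summary:
  λ = 5: algebraic multiplicity = 4, geometric multiplicity = 2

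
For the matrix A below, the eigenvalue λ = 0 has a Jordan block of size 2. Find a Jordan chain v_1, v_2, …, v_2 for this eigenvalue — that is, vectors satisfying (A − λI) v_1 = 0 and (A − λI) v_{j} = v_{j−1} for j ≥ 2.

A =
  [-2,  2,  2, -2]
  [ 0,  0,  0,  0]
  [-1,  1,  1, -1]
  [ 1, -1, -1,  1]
A Jordan chain for λ = 0 of length 2:
v_1 = (-2, 0, -1, 1)ᵀ
v_2 = (1, 0, 0, 0)ᵀ

Let N = A − (0)·I. We want v_2 with N^2 v_2 = 0 but N^1 v_2 ≠ 0; then v_{j-1} := N · v_j for j = 2, …, 2.

Pick v_2 = (1, 0, 0, 0)ᵀ.
Then v_1 = N · v_2 = (-2, 0, -1, 1)ᵀ.

Sanity check: (A − (0)·I) v_1 = (0, 0, 0, 0)ᵀ = 0. ✓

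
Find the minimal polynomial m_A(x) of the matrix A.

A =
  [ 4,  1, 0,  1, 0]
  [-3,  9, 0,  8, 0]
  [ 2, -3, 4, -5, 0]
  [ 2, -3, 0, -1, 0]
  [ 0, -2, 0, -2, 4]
x^3 - 12*x^2 + 48*x - 64

The characteristic polynomial is χ_A(x) = (x - 4)^5, so the eigenvalues are known. The minimal polynomial is
  m_A(x) = Π_λ (x − λ)^{k_λ}
where k_λ is the size of the *largest* Jordan block for λ (equivalently, the smallest k with (A − λI)^k v = 0 for every generalised eigenvector v of λ).

  λ = 4: largest Jordan block has size 3, contributing (x − 4)^3

So m_A(x) = (x - 4)^3 = x^3 - 12*x^2 + 48*x - 64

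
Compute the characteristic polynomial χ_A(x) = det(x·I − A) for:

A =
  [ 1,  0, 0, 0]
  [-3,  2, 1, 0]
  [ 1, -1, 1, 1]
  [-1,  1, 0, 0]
x^4 - 4*x^3 + 6*x^2 - 4*x + 1

Expanding det(x·I − A) (e.g. by cofactor expansion or by noting that A is similar to its Jordan form J, which has the same characteristic polynomial as A) gives
  χ_A(x) = x^4 - 4*x^3 + 6*x^2 - 4*x + 1
which factors as (x - 1)^4. The eigenvalues (with algebraic multiplicities) are λ = 1 with multiplicity 4.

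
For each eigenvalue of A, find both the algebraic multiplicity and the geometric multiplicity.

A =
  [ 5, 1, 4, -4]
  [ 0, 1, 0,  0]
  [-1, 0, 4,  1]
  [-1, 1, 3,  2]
λ = 1: alg = 2, geom = 1; λ = 5: alg = 2, geom = 1

Step 1 — factor the characteristic polynomial to read off the algebraic multiplicities:
  χ_A(x) = (x - 5)^2*(x - 1)^2

Step 2 — compute geometric multiplicities via the rank-nullity identity g(λ) = n − rank(A − λI):
  rank(A − (1)·I) = 3, so dim ker(A − (1)·I) = n − 3 = 1
  rank(A − (5)·I) = 3, so dim ker(A − (5)·I) = n − 3 = 1

Summary:
  λ = 1: algebraic multiplicity = 2, geometric multiplicity = 1
  λ = 5: algebraic multiplicity = 2, geometric multiplicity = 1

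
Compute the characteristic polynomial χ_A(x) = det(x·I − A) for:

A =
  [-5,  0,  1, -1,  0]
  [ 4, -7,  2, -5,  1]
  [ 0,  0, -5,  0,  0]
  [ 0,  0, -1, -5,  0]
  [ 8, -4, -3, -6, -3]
x^5 + 25*x^4 + 250*x^3 + 1250*x^2 + 3125*x + 3125

Expanding det(x·I − A) (e.g. by cofactor expansion or by noting that A is similar to its Jordan form J, which has the same characteristic polynomial as A) gives
  χ_A(x) = x^5 + 25*x^4 + 250*x^3 + 1250*x^2 + 3125*x + 3125
which factors as (x + 5)^5. The eigenvalues (with algebraic multiplicities) are λ = -5 with multiplicity 5.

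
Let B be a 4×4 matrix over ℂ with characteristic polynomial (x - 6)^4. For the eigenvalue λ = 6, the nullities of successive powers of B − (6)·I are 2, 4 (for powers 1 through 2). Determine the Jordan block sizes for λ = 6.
Block sizes for λ = 6: [2, 2]

From the dimensions of kernels of powers, the number of Jordan blocks of size at least j is d_j − d_{j−1} where d_j = dim ker(N^j) (with d_0 = 0). Computing the differences gives [2, 2].
The number of blocks of size exactly k is (#blocks of size ≥ k) − (#blocks of size ≥ k + 1), so the partition is: 2 block(s) of size 2.
In nonincreasing order the block sizes are [2, 2].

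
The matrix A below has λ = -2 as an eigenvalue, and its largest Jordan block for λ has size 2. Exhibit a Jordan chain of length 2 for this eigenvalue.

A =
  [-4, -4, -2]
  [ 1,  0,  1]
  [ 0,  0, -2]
A Jordan chain for λ = -2 of length 2:
v_1 = (-2, 1, 0)ᵀ
v_2 = (1, 0, 0)ᵀ

Let N = A − (-2)·I. We want v_2 with N^2 v_2 = 0 but N^1 v_2 ≠ 0; then v_{j-1} := N · v_j for j = 2, …, 2.

Pick v_2 = (1, 0, 0)ᵀ.
Then v_1 = N · v_2 = (-2, 1, 0)ᵀ.

Sanity check: (A − (-2)·I) v_1 = (0, 0, 0)ᵀ = 0. ✓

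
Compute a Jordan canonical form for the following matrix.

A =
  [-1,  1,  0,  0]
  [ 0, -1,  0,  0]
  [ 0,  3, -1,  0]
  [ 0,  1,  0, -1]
J_2(-1) ⊕ J_1(-1) ⊕ J_1(-1)

The characteristic polynomial is
  det(x·I − A) = x^4 + 4*x^3 + 6*x^2 + 4*x + 1 = (x + 1)^4

Eigenvalues and multiplicities (the geometric multiplicity of λ is n − rank(A − λI), which equals the number of Jordan blocks for λ):
  λ = -1: algebraic multiplicity = 4, geometric multiplicity = 3

Determining the block sizes for each eigenvalue:
  λ = -1: 3 blocks summing to 4 forces exactly one block of size 2 and the rest size 1 → block sizes [2, 1, 1]

Assembling the blocks gives a Jordan form
J =
  [-1,  1,  0,  0]
  [ 0, -1,  0,  0]
  [ 0,  0, -1,  0]
  [ 0,  0,  0, -1]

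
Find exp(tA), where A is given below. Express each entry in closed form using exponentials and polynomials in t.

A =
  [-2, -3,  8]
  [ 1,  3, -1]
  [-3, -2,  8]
e^{tA} =
  [-t^2*exp(3*t) - 5*t*exp(3*t) + exp(3*t), -t^2*exp(3*t)/2 - 3*t*exp(3*t), 3*t^2*exp(3*t)/2 + 8*t*exp(3*t)]
  [-t^2*exp(3*t) + t*exp(3*t), -t^2*exp(3*t)/2 + exp(3*t), 3*t^2*exp(3*t)/2 - t*exp(3*t)]
  [-t^2*exp(3*t) - 3*t*exp(3*t), -t^2*exp(3*t)/2 - 2*t*exp(3*t), 3*t^2*exp(3*t)/2 + 5*t*exp(3*t) + exp(3*t)]

Strategy: write A = P · J · P⁻¹ where J is a Jordan canonical form, so e^{tA} = P · e^{tJ} · P⁻¹, and e^{tJ} can be computed block-by-block.

A has Jordan form
J =
  [3, 1, 0]
  [0, 3, 1]
  [0, 0, 3]
(up to reordering of blocks).

Per-block formulas:
  For a 3×3 Jordan block J_3(3): exp(t · J_3(3)) = e^(3t)·(I + t·N + (t^2/2)·N^2), where N is the 3×3 nilpotent shift.

After assembling e^{tJ} and conjugating by P, we get:

e^{tA} =
  [-t^2*exp(3*t) - 5*t*exp(3*t) + exp(3*t), -t^2*exp(3*t)/2 - 3*t*exp(3*t), 3*t^2*exp(3*t)/2 + 8*t*exp(3*t)]
  [-t^2*exp(3*t) + t*exp(3*t), -t^2*exp(3*t)/2 + exp(3*t), 3*t^2*exp(3*t)/2 - t*exp(3*t)]
  [-t^2*exp(3*t) - 3*t*exp(3*t), -t^2*exp(3*t)/2 - 2*t*exp(3*t), 3*t^2*exp(3*t)/2 + 5*t*exp(3*t) + exp(3*t)]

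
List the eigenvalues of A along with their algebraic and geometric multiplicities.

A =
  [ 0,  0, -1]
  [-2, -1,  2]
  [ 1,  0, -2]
λ = -1: alg = 3, geom = 2

Step 1 — factor the characteristic polynomial to read off the algebraic multiplicities:
  χ_A(x) = (x + 1)^3

Step 2 — compute geometric multiplicities via the rank-nullity identity g(λ) = n − rank(A − λI):
  rank(A − (-1)·I) = 1, so dim ker(A − (-1)·I) = n − 1 = 2

Summary:
  λ = -1: algebraic multiplicity = 3, geometric multiplicity = 2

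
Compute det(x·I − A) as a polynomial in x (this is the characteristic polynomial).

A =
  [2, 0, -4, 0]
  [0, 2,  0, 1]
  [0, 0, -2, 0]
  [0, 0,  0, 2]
x^4 - 4*x^3 + 16*x - 16

Expanding det(x·I − A) (e.g. by cofactor expansion or by noting that A is similar to its Jordan form J, which has the same characteristic polynomial as A) gives
  χ_A(x) = x^4 - 4*x^3 + 16*x - 16
which factors as (x - 2)^3*(x + 2). The eigenvalues (with algebraic multiplicities) are λ = -2 with multiplicity 1, λ = 2 with multiplicity 3.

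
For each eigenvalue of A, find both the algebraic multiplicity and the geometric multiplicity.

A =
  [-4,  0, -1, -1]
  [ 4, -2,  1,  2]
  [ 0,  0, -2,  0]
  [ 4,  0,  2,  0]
λ = -2: alg = 4, geom = 2

Step 1 — factor the characteristic polynomial to read off the algebraic multiplicities:
  χ_A(x) = (x + 2)^4

Step 2 — compute geometric multiplicities via the rank-nullity identity g(λ) = n − rank(A − λI):
  rank(A − (-2)·I) = 2, so dim ker(A − (-2)·I) = n − 2 = 2

Summary:
  λ = -2: algebraic multiplicity = 4, geometric multiplicity = 2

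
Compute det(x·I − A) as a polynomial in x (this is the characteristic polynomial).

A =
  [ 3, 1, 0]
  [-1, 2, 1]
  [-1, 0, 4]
x^3 - 9*x^2 + 27*x - 27

Expanding det(x·I − A) (e.g. by cofactor expansion or by noting that A is similar to its Jordan form J, which has the same characteristic polynomial as A) gives
  χ_A(x) = x^3 - 9*x^2 + 27*x - 27
which factors as (x - 3)^3. The eigenvalues (with algebraic multiplicities) are λ = 3 with multiplicity 3.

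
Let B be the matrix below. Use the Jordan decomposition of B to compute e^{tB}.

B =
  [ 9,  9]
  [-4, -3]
e^{tB} =
  [6*t*exp(3*t) + exp(3*t), 9*t*exp(3*t)]
  [-4*t*exp(3*t), -6*t*exp(3*t) + exp(3*t)]

Strategy: write B = P · J · P⁻¹ where J is a Jordan canonical form, so e^{tB} = P · e^{tJ} · P⁻¹, and e^{tJ} can be computed block-by-block.

B has Jordan form
J =
  [3, 1]
  [0, 3]
(up to reordering of blocks).

Per-block formulas:
  For a 2×2 Jordan block J_2(3): exp(t · J_2(3)) = e^(3t)·(I + t·N), where N is the 2×2 nilpotent shift.

After assembling e^{tJ} and conjugating by P, we get:

e^{tB} =
  [6*t*exp(3*t) + exp(3*t), 9*t*exp(3*t)]
  [-4*t*exp(3*t), -6*t*exp(3*t) + exp(3*t)]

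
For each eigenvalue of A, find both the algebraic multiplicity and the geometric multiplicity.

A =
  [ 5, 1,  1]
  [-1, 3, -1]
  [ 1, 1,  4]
λ = 4: alg = 3, geom = 1

Step 1 — factor the characteristic polynomial to read off the algebraic multiplicities:
  χ_A(x) = (x - 4)^3

Step 2 — compute geometric multiplicities via the rank-nullity identity g(λ) = n − rank(A − λI):
  rank(A − (4)·I) = 2, so dim ker(A − (4)·I) = n − 2 = 1

Summary:
  λ = 4: algebraic multiplicity = 3, geometric multiplicity = 1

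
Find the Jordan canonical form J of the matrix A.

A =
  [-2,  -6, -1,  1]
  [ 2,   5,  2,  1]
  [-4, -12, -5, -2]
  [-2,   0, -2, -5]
J_1(-4) ⊕ J_2(-1) ⊕ J_1(-1)

The characteristic polynomial is
  det(x·I − A) = x^4 + 7*x^3 + 15*x^2 + 13*x + 4 = (x + 1)^3*(x + 4)

Eigenvalues and multiplicities (the geometric multiplicity of λ is n − rank(A − λI), which equals the number of Jordan blocks for λ):
  λ = -4: algebraic multiplicity = 1, geometric multiplicity = 1
  λ = -1: algebraic multiplicity = 3, geometric multiplicity = 2

Determining the block sizes for each eigenvalue:
  λ = -4: one block (gm = 1), so the single block has size am = 1 → block sizes [1]
  λ = -1: 2 blocks summing to 3 forces exactly one block of size 2 and the rest size 1 → block sizes [2, 1]

Assembling the blocks gives a Jordan form
J =
  [-4,  0,  0,  0]
  [ 0, -1,  1,  0]
  [ 0,  0, -1,  0]
  [ 0,  0,  0, -1]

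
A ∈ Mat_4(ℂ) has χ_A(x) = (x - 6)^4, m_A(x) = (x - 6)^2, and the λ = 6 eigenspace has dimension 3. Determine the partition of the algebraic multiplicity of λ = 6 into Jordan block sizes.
Block sizes for λ = 6: [2, 1, 1]

Step 1 — from the characteristic polynomial, algebraic multiplicity of λ = 6 is 4. From dim ker(A − (6)·I) = 3, there are exactly 3 Jordan blocks for λ = 6.
Step 2 — from the minimal polynomial, the factor (x − 6)^2 tells us the largest block for λ = 6 has size 2.
Step 3 — with total size 4, 3 blocks, and largest block 2, the block sizes (in nonincreasing order) are [2, 1, 1].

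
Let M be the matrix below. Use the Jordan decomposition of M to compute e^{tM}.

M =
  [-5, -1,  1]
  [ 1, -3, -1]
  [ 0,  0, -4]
e^{tM} =
  [-t*exp(-4*t) + exp(-4*t), -t*exp(-4*t), t*exp(-4*t)]
  [t*exp(-4*t), t*exp(-4*t) + exp(-4*t), -t*exp(-4*t)]
  [0, 0, exp(-4*t)]

Strategy: write M = P · J · P⁻¹ where J is a Jordan canonical form, so e^{tM} = P · e^{tJ} · P⁻¹, and e^{tJ} can be computed block-by-block.

M has Jordan form
J =
  [-4,  1,  0]
  [ 0, -4,  0]
  [ 0,  0, -4]
(up to reordering of blocks).

Per-block formulas:
  For a 1×1 block at λ = -4: exp(t · [-4]) = [e^(-4t)].
  For a 2×2 Jordan block J_2(-4): exp(t · J_2(-4)) = e^(-4t)·(I + t·N), where N is the 2×2 nilpotent shift.

After assembling e^{tJ} and conjugating by P, we get:

e^{tM} =
  [-t*exp(-4*t) + exp(-4*t), -t*exp(-4*t), t*exp(-4*t)]
  [t*exp(-4*t), t*exp(-4*t) + exp(-4*t), -t*exp(-4*t)]
  [0, 0, exp(-4*t)]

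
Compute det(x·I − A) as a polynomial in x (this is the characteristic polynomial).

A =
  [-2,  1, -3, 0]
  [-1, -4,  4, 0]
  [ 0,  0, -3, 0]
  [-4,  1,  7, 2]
x^4 + 7*x^3 + 9*x^2 - 27*x - 54

Expanding det(x·I − A) (e.g. by cofactor expansion or by noting that A is similar to its Jordan form J, which has the same characteristic polynomial as A) gives
  χ_A(x) = x^4 + 7*x^3 + 9*x^2 - 27*x - 54
which factors as (x - 2)*(x + 3)^3. The eigenvalues (with algebraic multiplicities) are λ = -3 with multiplicity 3, λ = 2 with multiplicity 1.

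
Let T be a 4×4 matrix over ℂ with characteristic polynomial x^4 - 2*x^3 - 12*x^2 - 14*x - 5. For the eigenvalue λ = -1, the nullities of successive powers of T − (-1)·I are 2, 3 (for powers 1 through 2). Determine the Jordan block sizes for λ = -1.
Block sizes for λ = -1: [2, 1]

From the dimensions of kernels of powers, the number of Jordan blocks of size at least j is d_j − d_{j−1} where d_j = dim ker(N^j) (with d_0 = 0). Computing the differences gives [2, 1].
The number of blocks of size exactly k is (#blocks of size ≥ k) − (#blocks of size ≥ k + 1), so the partition is: 1 block(s) of size 1, 1 block(s) of size 2.
In nonincreasing order the block sizes are [2, 1].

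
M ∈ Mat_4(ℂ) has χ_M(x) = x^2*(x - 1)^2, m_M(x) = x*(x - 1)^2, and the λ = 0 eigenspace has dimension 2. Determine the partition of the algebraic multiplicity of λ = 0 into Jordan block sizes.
Block sizes for λ = 0: [1, 1]

Step 1 — from the characteristic polynomial, algebraic multiplicity of λ = 0 is 2. From dim ker(M − (0)·I) = 2, there are exactly 2 Jordan blocks for λ = 0.
Step 2 — from the minimal polynomial, the factor (x − 0) tells us the largest block for λ = 0 has size 1.
Step 3 — with total size 2, 2 blocks, and largest block 1, the block sizes (in nonincreasing order) are [1, 1].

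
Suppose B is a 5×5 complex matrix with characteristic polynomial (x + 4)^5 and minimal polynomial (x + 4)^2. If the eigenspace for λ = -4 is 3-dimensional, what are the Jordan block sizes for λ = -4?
Block sizes for λ = -4: [2, 2, 1]

Step 1 — from the characteristic polynomial, algebraic multiplicity of λ = -4 is 5. From dim ker(B − (-4)·I) = 3, there are exactly 3 Jordan blocks for λ = -4.
Step 2 — from the minimal polynomial, the factor (x + 4)^2 tells us the largest block for λ = -4 has size 2.
Step 3 — with total size 5, 3 blocks, and largest block 2, the block sizes (in nonincreasing order) are [2, 2, 1].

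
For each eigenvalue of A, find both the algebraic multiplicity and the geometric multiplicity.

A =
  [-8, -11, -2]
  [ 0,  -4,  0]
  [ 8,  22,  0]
λ = -4: alg = 3, geom = 2

Step 1 — factor the characteristic polynomial to read off the algebraic multiplicities:
  χ_A(x) = (x + 4)^3

Step 2 — compute geometric multiplicities via the rank-nullity identity g(λ) = n − rank(A − λI):
  rank(A − (-4)·I) = 1, so dim ker(A − (-4)·I) = n − 1 = 2

Summary:
  λ = -4: algebraic multiplicity = 3, geometric multiplicity = 2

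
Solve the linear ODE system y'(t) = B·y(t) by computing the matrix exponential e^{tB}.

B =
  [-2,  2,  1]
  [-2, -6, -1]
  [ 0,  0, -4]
e^{tB} =
  [2*t*exp(-4*t) + exp(-4*t), 2*t*exp(-4*t), t*exp(-4*t)]
  [-2*t*exp(-4*t), -2*t*exp(-4*t) + exp(-4*t), -t*exp(-4*t)]
  [0, 0, exp(-4*t)]

Strategy: write B = P · J · P⁻¹ where J is a Jordan canonical form, so e^{tB} = P · e^{tJ} · P⁻¹, and e^{tJ} can be computed block-by-block.

B has Jordan form
J =
  [-4,  1,  0]
  [ 0, -4,  0]
  [ 0,  0, -4]
(up to reordering of blocks).

Per-block formulas:
  For a 2×2 Jordan block J_2(-4): exp(t · J_2(-4)) = e^(-4t)·(I + t·N), where N is the 2×2 nilpotent shift.
  For a 1×1 block at λ = -4: exp(t · [-4]) = [e^(-4t)].

After assembling e^{tJ} and conjugating by P, we get:

e^{tB} =
  [2*t*exp(-4*t) + exp(-4*t), 2*t*exp(-4*t), t*exp(-4*t)]
  [-2*t*exp(-4*t), -2*t*exp(-4*t) + exp(-4*t), -t*exp(-4*t)]
  [0, 0, exp(-4*t)]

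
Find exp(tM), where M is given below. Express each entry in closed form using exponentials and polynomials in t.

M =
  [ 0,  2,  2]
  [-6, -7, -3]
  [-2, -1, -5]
e^{tM} =
  [4*t*exp(-4*t) + exp(-4*t), 2*t*exp(-4*t), 2*t*exp(-4*t)]
  [-6*t*exp(-4*t), -3*t*exp(-4*t) + exp(-4*t), -3*t*exp(-4*t)]
  [-2*t*exp(-4*t), -t*exp(-4*t), -t*exp(-4*t) + exp(-4*t)]

Strategy: write M = P · J · P⁻¹ where J is a Jordan canonical form, so e^{tM} = P · e^{tJ} · P⁻¹, and e^{tJ} can be computed block-by-block.

M has Jordan form
J =
  [-4,  1,  0]
  [ 0, -4,  0]
  [ 0,  0, -4]
(up to reordering of blocks).

Per-block formulas:
  For a 1×1 block at λ = -4: exp(t · [-4]) = [e^(-4t)].
  For a 2×2 Jordan block J_2(-4): exp(t · J_2(-4)) = e^(-4t)·(I + t·N), where N is the 2×2 nilpotent shift.

After assembling e^{tJ} and conjugating by P, we get:

e^{tM} =
  [4*t*exp(-4*t) + exp(-4*t), 2*t*exp(-4*t), 2*t*exp(-4*t)]
  [-6*t*exp(-4*t), -3*t*exp(-4*t) + exp(-4*t), -3*t*exp(-4*t)]
  [-2*t*exp(-4*t), -t*exp(-4*t), -t*exp(-4*t) + exp(-4*t)]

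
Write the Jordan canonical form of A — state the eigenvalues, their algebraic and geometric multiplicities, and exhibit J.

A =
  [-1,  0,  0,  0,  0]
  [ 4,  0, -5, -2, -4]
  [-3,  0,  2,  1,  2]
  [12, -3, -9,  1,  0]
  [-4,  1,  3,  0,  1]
J_1(-1) ⊕ J_3(1) ⊕ J_1(1)

The characteristic polynomial is
  det(x·I − A) = x^5 - 3*x^4 + 2*x^3 + 2*x^2 - 3*x + 1 = (x - 1)^4*(x + 1)

Eigenvalues and multiplicities (the geometric multiplicity of λ is n − rank(A − λI), which equals the number of Jordan blocks for λ):
  λ = -1: algebraic multiplicity = 1, geometric multiplicity = 1
  λ = 1: algebraic multiplicity = 4, geometric multiplicity = 2

Determining the block sizes for each eigenvalue:
  λ = -1: one block (gm = 1), so the single block has size am = 1 → block sizes [1]
  λ = 1: with am = 4 and gm = 2, the partition is not yet determined (e.g. several partitions of 4 into 2 parts exist). Let N = A − (1)·I. Computing rank(N^1) = 3, rank(N^2) = 2, rank(N^3) = 1; the number of blocks of size ≥ j is rank(N^{j−1}) − rank(N^j), giving [2, 1, 1]. So we have 1 block(s) of size 3, 1 block(s) of size 1 → block sizes [3, 1]

Assembling the blocks gives a Jordan form
J =
  [-1, 0, 0, 0, 0]
  [ 0, 1, 1, 0, 0]
  [ 0, 0, 1, 1, 0]
  [ 0, 0, 0, 1, 0]
  [ 0, 0, 0, 0, 1]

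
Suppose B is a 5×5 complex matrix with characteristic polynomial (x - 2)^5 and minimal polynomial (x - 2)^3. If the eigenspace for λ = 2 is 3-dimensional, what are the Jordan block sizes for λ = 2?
Block sizes for λ = 2: [3, 1, 1]

Step 1 — from the characteristic polynomial, algebraic multiplicity of λ = 2 is 5. From dim ker(B − (2)·I) = 3, there are exactly 3 Jordan blocks for λ = 2.
Step 2 — from the minimal polynomial, the factor (x − 2)^3 tells us the largest block for λ = 2 has size 3.
Step 3 — with total size 5, 3 blocks, and largest block 3, the block sizes (in nonincreasing order) are [3, 1, 1].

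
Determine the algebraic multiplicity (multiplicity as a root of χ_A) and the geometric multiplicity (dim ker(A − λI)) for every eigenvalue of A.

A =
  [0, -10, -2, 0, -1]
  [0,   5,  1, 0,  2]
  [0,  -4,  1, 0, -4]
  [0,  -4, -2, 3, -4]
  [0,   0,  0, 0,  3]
λ = 0: alg = 1, geom = 1; λ = 3: alg = 4, geom = 3

Step 1 — factor the characteristic polynomial to read off the algebraic multiplicities:
  χ_A(x) = x*(x - 3)^4

Step 2 — compute geometric multiplicities via the rank-nullity identity g(λ) = n − rank(A − λI):
  rank(A − (0)·I) = 4, so dim ker(A − (0)·I) = n − 4 = 1
  rank(A − (3)·I) = 2, so dim ker(A − (3)·I) = n − 2 = 3

Summary:
  λ = 0: algebraic multiplicity = 1, geometric multiplicity = 1
  λ = 3: algebraic multiplicity = 4, geometric multiplicity = 3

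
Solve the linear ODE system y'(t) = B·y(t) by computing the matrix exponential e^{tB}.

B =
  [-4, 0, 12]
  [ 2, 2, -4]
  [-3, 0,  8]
e^{tB} =
  [-6*t*exp(2*t) + exp(2*t), 0, 12*t*exp(2*t)]
  [2*t*exp(2*t), exp(2*t), -4*t*exp(2*t)]
  [-3*t*exp(2*t), 0, 6*t*exp(2*t) + exp(2*t)]

Strategy: write B = P · J · P⁻¹ where J is a Jordan canonical form, so e^{tB} = P · e^{tJ} · P⁻¹, and e^{tJ} can be computed block-by-block.

B has Jordan form
J =
  [2, 1, 0]
  [0, 2, 0]
  [0, 0, 2]
(up to reordering of blocks).

Per-block formulas:
  For a 2×2 Jordan block J_2(2): exp(t · J_2(2)) = e^(2t)·(I + t·N), where N is the 2×2 nilpotent shift.
  For a 1×1 block at λ = 2: exp(t · [2]) = [e^(2t)].

After assembling e^{tJ} and conjugating by P, we get:

e^{tB} =
  [-6*t*exp(2*t) + exp(2*t), 0, 12*t*exp(2*t)]
  [2*t*exp(2*t), exp(2*t), -4*t*exp(2*t)]
  [-3*t*exp(2*t), 0, 6*t*exp(2*t) + exp(2*t)]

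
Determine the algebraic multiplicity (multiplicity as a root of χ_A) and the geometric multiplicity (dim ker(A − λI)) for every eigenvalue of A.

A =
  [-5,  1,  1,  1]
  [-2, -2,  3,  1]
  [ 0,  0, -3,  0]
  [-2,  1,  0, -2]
λ = -3: alg = 4, geom = 2

Step 1 — factor the characteristic polynomial to read off the algebraic multiplicities:
  χ_A(x) = (x + 3)^4

Step 2 — compute geometric multiplicities via the rank-nullity identity g(λ) = n − rank(A − λI):
  rank(A − (-3)·I) = 2, so dim ker(A − (-3)·I) = n − 2 = 2

Summary:
  λ = -3: algebraic multiplicity = 4, geometric multiplicity = 2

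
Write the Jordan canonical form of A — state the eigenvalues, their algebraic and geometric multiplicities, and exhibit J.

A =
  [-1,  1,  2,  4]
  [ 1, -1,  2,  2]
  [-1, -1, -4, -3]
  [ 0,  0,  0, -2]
J_2(-2) ⊕ J_2(-2)

The characteristic polynomial is
  det(x·I − A) = x^4 + 8*x^3 + 24*x^2 + 32*x + 16 = (x + 2)^4

Eigenvalues and multiplicities (the geometric multiplicity of λ is n − rank(A − λI), which equals the number of Jordan blocks for λ):
  λ = -2: algebraic multiplicity = 4, geometric multiplicity = 2

Determining the block sizes for each eigenvalue:
  λ = -2: with am = 4 and gm = 2, the partition is not yet determined (e.g. several partitions of 4 into 2 parts exist). Let N = A − (-2)·I. Computing rank(N^1) = 2, rank(N^2) = 0; the number of blocks of size ≥ j is rank(N^{j−1}) − rank(N^j), giving [2, 2]. So we have 2 block(s) of size 2 → block sizes [2, 2]

Assembling the blocks gives a Jordan form
J =
  [-2,  1,  0,  0]
  [ 0, -2,  0,  0]
  [ 0,  0, -2,  1]
  [ 0,  0,  0, -2]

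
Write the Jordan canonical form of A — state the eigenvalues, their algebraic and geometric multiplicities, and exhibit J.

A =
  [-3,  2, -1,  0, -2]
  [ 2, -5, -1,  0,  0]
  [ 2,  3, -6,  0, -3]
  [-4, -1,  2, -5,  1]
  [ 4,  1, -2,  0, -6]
J_3(-5) ⊕ J_1(-5) ⊕ J_1(-5)

The characteristic polynomial is
  det(x·I − A) = x^5 + 25*x^4 + 250*x^3 + 1250*x^2 + 3125*x + 3125 = (x + 5)^5

Eigenvalues and multiplicities (the geometric multiplicity of λ is n − rank(A − λI), which equals the number of Jordan blocks for λ):
  λ = -5: algebraic multiplicity = 5, geometric multiplicity = 3

Determining the block sizes for each eigenvalue:
  λ = -5: with am = 5 and gm = 3, the partition is not yet determined (e.g. several partitions of 5 into 3 parts exist). Let N = A − (-5)·I. Computing rank(N^1) = 2, rank(N^2) = 1, rank(N^3) = 0; the number of blocks of size ≥ j is rank(N^{j−1}) − rank(N^j), giving [3, 1, 1]. So we have 1 block(s) of size 3, 2 block(s) of size 1 → block sizes [3, 1, 1]

Assembling the blocks gives a Jordan form
J =
  [-5,  1,  0,  0,  0]
  [ 0, -5,  1,  0,  0]
  [ 0,  0, -5,  0,  0]
  [ 0,  0,  0, -5,  0]
  [ 0,  0,  0,  0, -5]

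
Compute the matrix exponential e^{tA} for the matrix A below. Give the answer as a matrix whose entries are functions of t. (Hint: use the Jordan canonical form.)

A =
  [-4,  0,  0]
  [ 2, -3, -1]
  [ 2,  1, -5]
e^{tA} =
  [exp(-4*t), 0, 0]
  [2*t*exp(-4*t), t*exp(-4*t) + exp(-4*t), -t*exp(-4*t)]
  [2*t*exp(-4*t), t*exp(-4*t), -t*exp(-4*t) + exp(-4*t)]

Strategy: write A = P · J · P⁻¹ where J is a Jordan canonical form, so e^{tA} = P · e^{tJ} · P⁻¹, and e^{tJ} can be computed block-by-block.

A has Jordan form
J =
  [-4,  1,  0]
  [ 0, -4,  0]
  [ 0,  0, -4]
(up to reordering of blocks).

Per-block formulas:
  For a 1×1 block at λ = -4: exp(t · [-4]) = [e^(-4t)].
  For a 2×2 Jordan block J_2(-4): exp(t · J_2(-4)) = e^(-4t)·(I + t·N), where N is the 2×2 nilpotent shift.

After assembling e^{tJ} and conjugating by P, we get:

e^{tA} =
  [exp(-4*t), 0, 0]
  [2*t*exp(-4*t), t*exp(-4*t) + exp(-4*t), -t*exp(-4*t)]
  [2*t*exp(-4*t), t*exp(-4*t), -t*exp(-4*t) + exp(-4*t)]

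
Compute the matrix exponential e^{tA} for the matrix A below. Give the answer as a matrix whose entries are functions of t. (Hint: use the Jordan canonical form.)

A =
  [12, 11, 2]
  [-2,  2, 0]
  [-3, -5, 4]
e^{tA} =
  [4*t^2*exp(6*t) + 6*t*exp(6*t) + exp(6*t), 6*t^2*exp(6*t) + 11*t*exp(6*t), 4*t^2*exp(6*t) + 2*t*exp(6*t)]
  [-2*t^2*exp(6*t) - 2*t*exp(6*t), -3*t^2*exp(6*t) - 4*t*exp(6*t) + exp(6*t), -2*t^2*exp(6*t)]
  [-t^2*exp(6*t) - 3*t*exp(6*t), -3*t^2*exp(6*t)/2 - 5*t*exp(6*t), -t^2*exp(6*t) - 2*t*exp(6*t) + exp(6*t)]

Strategy: write A = P · J · P⁻¹ where J is a Jordan canonical form, so e^{tA} = P · e^{tJ} · P⁻¹, and e^{tJ} can be computed block-by-block.

A has Jordan form
J =
  [6, 1, 0]
  [0, 6, 1]
  [0, 0, 6]
(up to reordering of blocks).

Per-block formulas:
  For a 3×3 Jordan block J_3(6): exp(t · J_3(6)) = e^(6t)·(I + t·N + (t^2/2)·N^2), where N is the 3×3 nilpotent shift.

After assembling e^{tJ} and conjugating by P, we get:

e^{tA} =
  [4*t^2*exp(6*t) + 6*t*exp(6*t) + exp(6*t), 6*t^2*exp(6*t) + 11*t*exp(6*t), 4*t^2*exp(6*t) + 2*t*exp(6*t)]
  [-2*t^2*exp(6*t) - 2*t*exp(6*t), -3*t^2*exp(6*t) - 4*t*exp(6*t) + exp(6*t), -2*t^2*exp(6*t)]
  [-t^2*exp(6*t) - 3*t*exp(6*t), -3*t^2*exp(6*t)/2 - 5*t*exp(6*t), -t^2*exp(6*t) - 2*t*exp(6*t) + exp(6*t)]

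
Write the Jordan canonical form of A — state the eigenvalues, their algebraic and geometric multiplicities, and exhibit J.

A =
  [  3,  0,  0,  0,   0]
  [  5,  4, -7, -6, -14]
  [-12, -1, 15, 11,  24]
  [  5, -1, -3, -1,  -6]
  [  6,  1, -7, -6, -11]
J_1(-2) ⊕ J_2(3) ⊕ J_2(3)

The characteristic polynomial is
  det(x·I − A) = x^5 - 10*x^4 + 30*x^3 - 135*x + 162 = (x - 3)^4*(x + 2)

Eigenvalues and multiplicities (the geometric multiplicity of λ is n − rank(A − λI), which equals the number of Jordan blocks for λ):
  λ = -2: algebraic multiplicity = 1, geometric multiplicity = 1
  λ = 3: algebraic multiplicity = 4, geometric multiplicity = 2

Determining the block sizes for each eigenvalue:
  λ = -2: one block (gm = 1), so the single block has size am = 1 → block sizes [1]
  λ = 3: with am = 4 and gm = 2, the partition is not yet determined (e.g. several partitions of 4 into 2 parts exist). Let N = A − (3)·I. Computing rank(N^1) = 3, rank(N^2) = 1; the number of blocks of size ≥ j is rank(N^{j−1}) − rank(N^j), giving [2, 2]. So we have 2 block(s) of size 2 → block sizes [2, 2]

Assembling the blocks gives a Jordan form
J =
  [-2, 0, 0, 0, 0]
  [ 0, 3, 1, 0, 0]
  [ 0, 0, 3, 0, 0]
  [ 0, 0, 0, 3, 1]
  [ 0, 0, 0, 0, 3]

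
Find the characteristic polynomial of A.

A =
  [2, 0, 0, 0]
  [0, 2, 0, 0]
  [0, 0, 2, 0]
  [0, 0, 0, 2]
x^4 - 8*x^3 + 24*x^2 - 32*x + 16

Expanding det(x·I − A) (e.g. by cofactor expansion or by noting that A is similar to its Jordan form J, which has the same characteristic polynomial as A) gives
  χ_A(x) = x^4 - 8*x^3 + 24*x^2 - 32*x + 16
which factors as (x - 2)^4. The eigenvalues (with algebraic multiplicities) are λ = 2 with multiplicity 4.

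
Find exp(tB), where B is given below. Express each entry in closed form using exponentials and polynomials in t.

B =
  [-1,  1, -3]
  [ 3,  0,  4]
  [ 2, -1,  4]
e^{tB} =
  [t^2*exp(t)/2 - 2*t*exp(t) + exp(t), t*exp(t), t^2*exp(t)/2 - 3*t*exp(t)]
  [-t^2*exp(t)/2 + 3*t*exp(t), -t*exp(t) + exp(t), -t^2*exp(t)/2 + 4*t*exp(t)]
  [-t^2*exp(t)/2 + 2*t*exp(t), -t*exp(t), -t^2*exp(t)/2 + 3*t*exp(t) + exp(t)]

Strategy: write B = P · J · P⁻¹ where J is a Jordan canonical form, so e^{tB} = P · e^{tJ} · P⁻¹, and e^{tJ} can be computed block-by-block.

B has Jordan form
J =
  [1, 1, 0]
  [0, 1, 1]
  [0, 0, 1]
(up to reordering of blocks).

Per-block formulas:
  For a 3×3 Jordan block J_3(1): exp(t · J_3(1)) = e^(1t)·(I + t·N + (t^2/2)·N^2), where N is the 3×3 nilpotent shift.

After assembling e^{tJ} and conjugating by P, we get:

e^{tB} =
  [t^2*exp(t)/2 - 2*t*exp(t) + exp(t), t*exp(t), t^2*exp(t)/2 - 3*t*exp(t)]
  [-t^2*exp(t)/2 + 3*t*exp(t), -t*exp(t) + exp(t), -t^2*exp(t)/2 + 4*t*exp(t)]
  [-t^2*exp(t)/2 + 2*t*exp(t), -t*exp(t), -t^2*exp(t)/2 + 3*t*exp(t) + exp(t)]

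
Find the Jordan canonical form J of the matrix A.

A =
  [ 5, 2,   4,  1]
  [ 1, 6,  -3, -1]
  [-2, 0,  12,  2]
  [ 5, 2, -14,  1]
J_2(6) ⊕ J_2(6)

The characteristic polynomial is
  det(x·I − A) = x^4 - 24*x^3 + 216*x^2 - 864*x + 1296 = (x - 6)^4

Eigenvalues and multiplicities (the geometric multiplicity of λ is n − rank(A − λI), which equals the number of Jordan blocks for λ):
  λ = 6: algebraic multiplicity = 4, geometric multiplicity = 2

Determining the block sizes for each eigenvalue:
  λ = 6: with am = 4 and gm = 2, the partition is not yet determined (e.g. several partitions of 4 into 2 parts exist). Let N = A − (6)·I. Computing rank(N^1) = 2, rank(N^2) = 0; the number of blocks of size ≥ j is rank(N^{j−1}) − rank(N^j), giving [2, 2]. So we have 2 block(s) of size 2 → block sizes [2, 2]

Assembling the blocks gives a Jordan form
J =
  [6, 1, 0, 0]
  [0, 6, 0, 0]
  [0, 0, 6, 1]
  [0, 0, 0, 6]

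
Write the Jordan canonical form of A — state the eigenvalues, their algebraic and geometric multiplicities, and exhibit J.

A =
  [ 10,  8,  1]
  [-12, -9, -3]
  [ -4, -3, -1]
J_3(0)

The characteristic polynomial is
  det(x·I − A) = x^3

Eigenvalues and multiplicities (the geometric multiplicity of λ is n − rank(A − λI), which equals the number of Jordan blocks for λ):
  λ = 0: algebraic multiplicity = 3, geometric multiplicity = 1

Determining the block sizes for each eigenvalue:
  λ = 0: one block (gm = 1), so the single block has size am = 3 → block sizes [3]

Assembling the blocks gives a Jordan form
J =
  [0, 1, 0]
  [0, 0, 1]
  [0, 0, 0]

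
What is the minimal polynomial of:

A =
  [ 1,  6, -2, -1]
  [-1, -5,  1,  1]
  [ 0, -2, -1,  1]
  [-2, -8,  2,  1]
x^2 + 2*x + 1

The characteristic polynomial is χ_A(x) = (x + 1)^4, so the eigenvalues are known. The minimal polynomial is
  m_A(x) = Π_λ (x − λ)^{k_λ}
where k_λ is the size of the *largest* Jordan block for λ (equivalently, the smallest k with (A − λI)^k v = 0 for every generalised eigenvector v of λ).

  λ = -1: largest Jordan block has size 2, contributing (x + 1)^2

So m_A(x) = (x + 1)^2 = x^2 + 2*x + 1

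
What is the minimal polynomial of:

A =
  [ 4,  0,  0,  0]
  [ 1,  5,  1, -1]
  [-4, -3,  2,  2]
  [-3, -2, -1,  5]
x^3 - 12*x^2 + 48*x - 64

The characteristic polynomial is χ_A(x) = (x - 4)^4, so the eigenvalues are known. The minimal polynomial is
  m_A(x) = Π_λ (x − λ)^{k_λ}
where k_λ is the size of the *largest* Jordan block for λ (equivalently, the smallest k with (A − λI)^k v = 0 for every generalised eigenvector v of λ).

  λ = 4: largest Jordan block has size 3, contributing (x − 4)^3

So m_A(x) = (x - 4)^3 = x^3 - 12*x^2 + 48*x - 64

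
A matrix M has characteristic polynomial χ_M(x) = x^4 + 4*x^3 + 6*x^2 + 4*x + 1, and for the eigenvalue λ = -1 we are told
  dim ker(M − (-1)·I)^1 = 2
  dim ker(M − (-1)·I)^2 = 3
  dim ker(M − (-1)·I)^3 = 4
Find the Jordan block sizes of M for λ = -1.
Block sizes for λ = -1: [3, 1]

From the dimensions of kernels of powers, the number of Jordan blocks of size at least j is d_j − d_{j−1} where d_j = dim ker(N^j) (with d_0 = 0). Computing the differences gives [2, 1, 1].
The number of blocks of size exactly k is (#blocks of size ≥ k) − (#blocks of size ≥ k + 1), so the partition is: 1 block(s) of size 1, 1 block(s) of size 3.
In nonincreasing order the block sizes are [3, 1].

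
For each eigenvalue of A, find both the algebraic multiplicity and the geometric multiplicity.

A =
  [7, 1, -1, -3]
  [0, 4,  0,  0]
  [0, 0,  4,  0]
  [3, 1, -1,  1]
λ = 4: alg = 4, geom = 3

Step 1 — factor the characteristic polynomial to read off the algebraic multiplicities:
  χ_A(x) = (x - 4)^4

Step 2 — compute geometric multiplicities via the rank-nullity identity g(λ) = n − rank(A − λI):
  rank(A − (4)·I) = 1, so dim ker(A − (4)·I) = n − 1 = 3

Summary:
  λ = 4: algebraic multiplicity = 4, geometric multiplicity = 3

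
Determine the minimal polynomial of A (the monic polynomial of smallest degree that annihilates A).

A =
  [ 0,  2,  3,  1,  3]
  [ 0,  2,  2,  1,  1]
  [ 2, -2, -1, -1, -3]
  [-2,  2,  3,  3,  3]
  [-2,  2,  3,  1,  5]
x^3 - 5*x^2 + 8*x - 4

The characteristic polynomial is χ_A(x) = (x - 2)^4*(x - 1), so the eigenvalues are known. The minimal polynomial is
  m_A(x) = Π_λ (x − λ)^{k_λ}
where k_λ is the size of the *largest* Jordan block for λ (equivalently, the smallest k with (A − λI)^k v = 0 for every generalised eigenvector v of λ).

  λ = 1: largest Jordan block has size 1, contributing (x − 1)
  λ = 2: largest Jordan block has size 2, contributing (x − 2)^2

So m_A(x) = (x - 2)^2*(x - 1) = x^3 - 5*x^2 + 8*x - 4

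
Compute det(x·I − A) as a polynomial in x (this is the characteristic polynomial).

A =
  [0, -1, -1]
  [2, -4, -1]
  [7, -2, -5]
x^3 + 9*x^2 + 27*x + 27

Expanding det(x·I − A) (e.g. by cofactor expansion or by noting that A is similar to its Jordan form J, which has the same characteristic polynomial as A) gives
  χ_A(x) = x^3 + 9*x^2 + 27*x + 27
which factors as (x + 3)^3. The eigenvalues (with algebraic multiplicities) are λ = -3 with multiplicity 3.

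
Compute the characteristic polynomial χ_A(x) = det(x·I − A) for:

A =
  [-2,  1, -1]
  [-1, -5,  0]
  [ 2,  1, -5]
x^3 + 12*x^2 + 48*x + 64

Expanding det(x·I − A) (e.g. by cofactor expansion or by noting that A is similar to its Jordan form J, which has the same characteristic polynomial as A) gives
  χ_A(x) = x^3 + 12*x^2 + 48*x + 64
which factors as (x + 4)^3. The eigenvalues (with algebraic multiplicities) are λ = -4 with multiplicity 3.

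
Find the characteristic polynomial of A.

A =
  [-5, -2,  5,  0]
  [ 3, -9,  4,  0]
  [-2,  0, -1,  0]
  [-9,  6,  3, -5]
x^4 + 20*x^3 + 150*x^2 + 500*x + 625

Expanding det(x·I − A) (e.g. by cofactor expansion or by noting that A is similar to its Jordan form J, which has the same characteristic polynomial as A) gives
  χ_A(x) = x^4 + 20*x^3 + 150*x^2 + 500*x + 625
which factors as (x + 5)^4. The eigenvalues (with algebraic multiplicities) are λ = -5 with multiplicity 4.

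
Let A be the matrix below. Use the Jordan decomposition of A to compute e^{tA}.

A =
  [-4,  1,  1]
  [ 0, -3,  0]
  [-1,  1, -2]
e^{tA} =
  [-t*exp(-3*t) + exp(-3*t), t*exp(-3*t), t*exp(-3*t)]
  [0, exp(-3*t), 0]
  [-t*exp(-3*t), t*exp(-3*t), t*exp(-3*t) + exp(-3*t)]

Strategy: write A = P · J · P⁻¹ where J is a Jordan canonical form, so e^{tA} = P · e^{tJ} · P⁻¹, and e^{tJ} can be computed block-by-block.

A has Jordan form
J =
  [-3,  1,  0]
  [ 0, -3,  0]
  [ 0,  0, -3]
(up to reordering of blocks).

Per-block formulas:
  For a 2×2 Jordan block J_2(-3): exp(t · J_2(-3)) = e^(-3t)·(I + t·N), where N is the 2×2 nilpotent shift.
  For a 1×1 block at λ = -3: exp(t · [-3]) = [e^(-3t)].

After assembling e^{tJ} and conjugating by P, we get:

e^{tA} =
  [-t*exp(-3*t) + exp(-3*t), t*exp(-3*t), t*exp(-3*t)]
  [0, exp(-3*t), 0]
  [-t*exp(-3*t), t*exp(-3*t), t*exp(-3*t) + exp(-3*t)]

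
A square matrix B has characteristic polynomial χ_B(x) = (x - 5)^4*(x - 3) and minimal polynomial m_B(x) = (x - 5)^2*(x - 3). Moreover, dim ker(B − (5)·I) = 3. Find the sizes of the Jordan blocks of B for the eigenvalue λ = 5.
Block sizes for λ = 5: [2, 1, 1]

Step 1 — from the characteristic polynomial, algebraic multiplicity of λ = 5 is 4. From dim ker(B − (5)·I) = 3, there are exactly 3 Jordan blocks for λ = 5.
Step 2 — from the minimal polynomial, the factor (x − 5)^2 tells us the largest block for λ = 5 has size 2.
Step 3 — with total size 4, 3 blocks, and largest block 2, the block sizes (in nonincreasing order) are [2, 1, 1].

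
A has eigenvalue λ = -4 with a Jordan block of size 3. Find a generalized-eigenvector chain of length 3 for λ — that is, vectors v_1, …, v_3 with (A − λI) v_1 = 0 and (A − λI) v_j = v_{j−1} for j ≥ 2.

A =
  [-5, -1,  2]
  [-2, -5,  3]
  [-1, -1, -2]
A Jordan chain for λ = -4 of length 3:
v_1 = (1, 1, 1)ᵀ
v_2 = (-1, -2, -1)ᵀ
v_3 = (1, 0, 0)ᵀ

Let N = A − (-4)·I. We want v_3 with N^3 v_3 = 0 but N^2 v_3 ≠ 0; then v_{j-1} := N · v_j for j = 3, …, 2.

Pick v_3 = (1, 0, 0)ᵀ.
Then v_2 = N · v_3 = (-1, -2, -1)ᵀ.
Then v_1 = N · v_2 = (1, 1, 1)ᵀ.

Sanity check: (A − (-4)·I) v_1 = (0, 0, 0)ᵀ = 0. ✓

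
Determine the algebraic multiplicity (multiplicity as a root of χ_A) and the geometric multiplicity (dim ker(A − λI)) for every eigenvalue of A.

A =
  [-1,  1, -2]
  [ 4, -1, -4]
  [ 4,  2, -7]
λ = -3: alg = 3, geom = 2

Step 1 — factor the characteristic polynomial to read off the algebraic multiplicities:
  χ_A(x) = (x + 3)^3

Step 2 — compute geometric multiplicities via the rank-nullity identity g(λ) = n − rank(A − λI):
  rank(A − (-3)·I) = 1, so dim ker(A − (-3)·I) = n − 1 = 2

Summary:
  λ = -3: algebraic multiplicity = 3, geometric multiplicity = 2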